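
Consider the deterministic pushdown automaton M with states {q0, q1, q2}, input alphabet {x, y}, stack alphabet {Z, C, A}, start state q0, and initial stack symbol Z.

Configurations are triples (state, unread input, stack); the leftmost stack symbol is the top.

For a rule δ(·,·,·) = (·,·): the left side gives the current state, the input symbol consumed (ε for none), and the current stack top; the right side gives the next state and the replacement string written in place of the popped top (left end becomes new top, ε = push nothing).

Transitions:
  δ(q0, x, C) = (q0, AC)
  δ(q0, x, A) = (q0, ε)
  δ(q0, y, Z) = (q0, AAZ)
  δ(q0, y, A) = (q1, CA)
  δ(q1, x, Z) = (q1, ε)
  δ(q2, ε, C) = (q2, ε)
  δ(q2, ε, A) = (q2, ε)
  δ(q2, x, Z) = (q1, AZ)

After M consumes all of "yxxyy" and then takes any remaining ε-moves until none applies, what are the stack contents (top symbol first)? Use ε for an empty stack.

CAAZ

(q0, yxxyy, Z)
  read y, top Z: go to q0, push AAZ → (q0, xxyy, AAZ)
  read x, top A: go to q0, push ε → (q0, xyy, AZ)
  read x, top A: go to q0, push ε → (q0, yy, Z)
  read y, top Z: go to q0, push AAZ → (q0, y, AAZ)
  read y, top A: go to q1, push CA → (q1, ε, CAAZ)
All input consumed in state q1 with stack CAAZ.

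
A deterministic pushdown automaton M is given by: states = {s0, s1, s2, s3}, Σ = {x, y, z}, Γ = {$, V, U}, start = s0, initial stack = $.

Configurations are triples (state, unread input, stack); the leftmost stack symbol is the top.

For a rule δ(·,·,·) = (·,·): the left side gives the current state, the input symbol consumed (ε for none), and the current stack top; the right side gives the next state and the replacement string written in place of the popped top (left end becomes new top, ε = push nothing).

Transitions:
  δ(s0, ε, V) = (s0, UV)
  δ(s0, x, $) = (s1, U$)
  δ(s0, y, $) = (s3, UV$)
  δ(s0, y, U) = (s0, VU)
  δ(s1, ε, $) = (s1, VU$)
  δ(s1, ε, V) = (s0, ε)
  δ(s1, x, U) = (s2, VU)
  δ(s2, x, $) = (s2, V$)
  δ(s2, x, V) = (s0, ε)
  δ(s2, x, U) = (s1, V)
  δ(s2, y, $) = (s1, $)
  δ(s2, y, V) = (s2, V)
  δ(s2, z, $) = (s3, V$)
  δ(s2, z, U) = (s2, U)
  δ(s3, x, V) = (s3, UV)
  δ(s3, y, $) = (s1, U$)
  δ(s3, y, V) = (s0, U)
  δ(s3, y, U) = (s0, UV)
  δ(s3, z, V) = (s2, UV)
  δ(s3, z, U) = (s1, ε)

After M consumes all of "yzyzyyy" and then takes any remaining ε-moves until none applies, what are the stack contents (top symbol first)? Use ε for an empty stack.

UVUVV$

(s0, yzyzyyy, $)
  read y, top $: go to s3, push UV$ → (s3, zyzyyy, UV$)
  read z, top U: go to s1, push ε → (s1, yzyyy, V$)
  ε-move, top V: go to s0, push ε → (s0, yzyyy, $)
  read y, top $: go to s3, push UV$ → (s3, zyyy, UV$)
  read z, top U: go to s1, push ε → (s1, yyy, V$)
  ε-move, top V: go to s0, push ε → (s0, yyy, $)
  read y, top $: go to s3, push UV$ → (s3, yy, UV$)
  read y, top U: go to s0, push UV → (s0, y, UVV$)
  read y, top U: go to s0, push VU → (s0, ε, VUVV$)
  ε-move, top V: go to s0, push UV → (s0, ε, UVUVV$)
All input consumed in state s0 with stack UVUVV$.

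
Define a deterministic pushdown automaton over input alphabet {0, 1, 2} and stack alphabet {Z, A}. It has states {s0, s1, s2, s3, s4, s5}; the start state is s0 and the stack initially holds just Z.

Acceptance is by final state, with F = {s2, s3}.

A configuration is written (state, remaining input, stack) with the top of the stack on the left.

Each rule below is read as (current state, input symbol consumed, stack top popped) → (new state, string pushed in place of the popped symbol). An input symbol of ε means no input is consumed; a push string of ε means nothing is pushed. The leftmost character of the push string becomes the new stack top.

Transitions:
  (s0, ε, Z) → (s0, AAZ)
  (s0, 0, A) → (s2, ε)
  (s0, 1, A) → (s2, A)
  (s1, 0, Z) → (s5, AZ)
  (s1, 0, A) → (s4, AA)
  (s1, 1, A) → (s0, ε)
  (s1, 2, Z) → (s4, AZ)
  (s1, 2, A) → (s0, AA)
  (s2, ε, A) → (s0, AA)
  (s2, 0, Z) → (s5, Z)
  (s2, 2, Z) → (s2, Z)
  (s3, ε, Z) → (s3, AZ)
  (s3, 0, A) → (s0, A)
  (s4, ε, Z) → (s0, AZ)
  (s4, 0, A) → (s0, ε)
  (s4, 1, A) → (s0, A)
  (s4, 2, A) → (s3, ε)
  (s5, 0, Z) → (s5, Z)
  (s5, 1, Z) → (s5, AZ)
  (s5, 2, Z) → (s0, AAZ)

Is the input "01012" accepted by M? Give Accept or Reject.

(s0, 01012, Z)
  ε-move, top Z: go to s0, push AAZ → (s0, 01012, AAZ)
  read 0, top A: go to s2, push ε → (s2, 1012, AZ)
  ε-move, top A: go to s0, push AA → (s0, 1012, AAZ)
  read 1, top A: go to s2, push A → (s2, 012, AAZ)
  ε-move, top A: go to s0, push AA → (s0, 012, AAAZ)
  read 0, top A: go to s2, push ε → (s2, 12, AAZ)
  ε-move, top A: go to s0, push AA → (s0, 12, AAAZ)
  read 1, top A: go to s2, push A → (s2, 2, AAAZ)
  ε-move, top A: go to s0, push AA → (s0, 2, AAAAZ)
No transition applies at (s0, 2, AAAAZ); input not fully consumed.

Reject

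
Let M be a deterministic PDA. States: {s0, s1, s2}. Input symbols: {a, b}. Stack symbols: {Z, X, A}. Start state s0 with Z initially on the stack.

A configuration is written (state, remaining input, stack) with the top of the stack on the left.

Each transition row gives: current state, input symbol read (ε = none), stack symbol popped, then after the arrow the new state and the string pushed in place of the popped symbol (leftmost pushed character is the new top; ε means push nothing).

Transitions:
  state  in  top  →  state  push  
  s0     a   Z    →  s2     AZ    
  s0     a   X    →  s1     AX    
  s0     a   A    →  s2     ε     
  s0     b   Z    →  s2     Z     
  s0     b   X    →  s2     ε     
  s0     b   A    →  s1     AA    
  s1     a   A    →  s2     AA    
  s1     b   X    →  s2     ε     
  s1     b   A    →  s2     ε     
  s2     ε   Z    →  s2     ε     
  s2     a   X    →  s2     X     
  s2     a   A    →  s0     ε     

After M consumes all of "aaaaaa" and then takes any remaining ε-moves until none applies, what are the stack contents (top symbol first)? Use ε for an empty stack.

Z

(s0, aaaaaa, Z)
  read a, top Z: go to s2, push AZ → (s2, aaaaa, AZ)
  read a, top A: go to s0, push ε → (s0, aaaa, Z)
  read a, top Z: go to s2, push AZ → (s2, aaa, AZ)
  read a, top A: go to s0, push ε → (s0, aa, Z)
  read a, top Z: go to s2, push AZ → (s2, a, AZ)
  read a, top A: go to s0, push ε → (s0, ε, Z)
All input consumed in state s0 with stack Z.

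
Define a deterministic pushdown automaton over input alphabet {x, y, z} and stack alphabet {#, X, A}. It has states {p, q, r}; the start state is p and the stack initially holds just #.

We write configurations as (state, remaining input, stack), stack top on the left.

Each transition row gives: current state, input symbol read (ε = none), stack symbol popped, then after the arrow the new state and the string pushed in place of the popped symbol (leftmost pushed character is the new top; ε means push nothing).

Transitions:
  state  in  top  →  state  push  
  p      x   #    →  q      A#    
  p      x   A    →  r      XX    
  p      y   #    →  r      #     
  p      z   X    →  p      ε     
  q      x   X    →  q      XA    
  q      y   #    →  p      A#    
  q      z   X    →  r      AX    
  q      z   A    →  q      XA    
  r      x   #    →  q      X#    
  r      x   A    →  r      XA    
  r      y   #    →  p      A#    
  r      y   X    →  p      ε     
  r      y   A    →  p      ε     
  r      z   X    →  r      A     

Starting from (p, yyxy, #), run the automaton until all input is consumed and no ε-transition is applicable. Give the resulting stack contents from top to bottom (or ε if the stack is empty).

X#

(p, yyxy, #)
  read y, top #: go to r, push # → (r, yxy, #)
  read y, top #: go to p, push A# → (p, xy, A#)
  read x, top A: go to r, push XX → (r, y, XX#)
  read y, top X: go to p, push ε → (p, ε, X#)
All input consumed in state p with stack X#.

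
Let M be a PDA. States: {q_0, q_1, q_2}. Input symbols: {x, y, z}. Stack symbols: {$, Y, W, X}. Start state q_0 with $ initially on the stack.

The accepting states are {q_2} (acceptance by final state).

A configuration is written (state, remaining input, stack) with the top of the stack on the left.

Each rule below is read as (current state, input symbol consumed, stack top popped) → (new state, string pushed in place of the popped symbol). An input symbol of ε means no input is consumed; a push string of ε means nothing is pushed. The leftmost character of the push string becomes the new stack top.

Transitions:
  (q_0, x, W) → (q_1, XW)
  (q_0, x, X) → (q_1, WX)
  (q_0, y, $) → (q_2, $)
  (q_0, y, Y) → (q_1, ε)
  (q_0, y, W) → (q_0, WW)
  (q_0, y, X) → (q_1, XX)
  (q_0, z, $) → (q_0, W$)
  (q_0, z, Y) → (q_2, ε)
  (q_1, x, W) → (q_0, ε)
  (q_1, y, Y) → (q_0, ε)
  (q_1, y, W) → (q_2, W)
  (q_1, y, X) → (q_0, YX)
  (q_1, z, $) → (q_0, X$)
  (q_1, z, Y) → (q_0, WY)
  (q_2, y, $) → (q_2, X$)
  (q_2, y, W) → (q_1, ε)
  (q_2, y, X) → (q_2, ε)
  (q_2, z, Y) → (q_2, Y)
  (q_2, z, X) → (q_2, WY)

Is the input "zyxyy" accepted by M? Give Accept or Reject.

No computation consumes all input and reaches a final state.

Reject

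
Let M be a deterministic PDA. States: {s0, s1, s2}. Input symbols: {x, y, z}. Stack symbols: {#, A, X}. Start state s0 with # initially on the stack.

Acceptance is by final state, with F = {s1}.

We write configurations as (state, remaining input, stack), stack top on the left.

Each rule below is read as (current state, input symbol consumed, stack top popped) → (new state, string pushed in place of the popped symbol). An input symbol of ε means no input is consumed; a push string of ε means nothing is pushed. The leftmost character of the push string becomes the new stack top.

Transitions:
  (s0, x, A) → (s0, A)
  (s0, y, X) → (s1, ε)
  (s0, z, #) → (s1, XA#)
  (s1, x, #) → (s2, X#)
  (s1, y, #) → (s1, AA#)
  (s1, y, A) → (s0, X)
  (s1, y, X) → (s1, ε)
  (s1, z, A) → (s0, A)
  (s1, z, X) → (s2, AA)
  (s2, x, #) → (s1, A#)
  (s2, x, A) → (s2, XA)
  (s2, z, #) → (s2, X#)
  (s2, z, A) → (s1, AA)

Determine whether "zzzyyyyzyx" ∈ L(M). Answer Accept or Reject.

Reject

(s0, zzzyyyyzyx, #)
  read z, top #: go to s1, push XA# → (s1, zzyyyyzyx, XA#)
  read z, top X: go to s2, push AA → (s2, zyyyyzyx, AAA#)
  read z, top A: go to s1, push AA → (s1, yyyyzyx, AAAA#)
  read y, top A: go to s0, push X → (s0, yyyzyx, XAAA#)
  read y, top X: go to s1, push ε → (s1, yyzyx, AAA#)
  read y, top A: go to s0, push X → (s0, yzyx, XAA#)
  read y, top X: go to s1, push ε → (s1, zyx, AA#)
  read z, top A: go to s0, push A → (s0, yx, AA#)
No transition applies at (s0, yx, AA#); input not fully consumed.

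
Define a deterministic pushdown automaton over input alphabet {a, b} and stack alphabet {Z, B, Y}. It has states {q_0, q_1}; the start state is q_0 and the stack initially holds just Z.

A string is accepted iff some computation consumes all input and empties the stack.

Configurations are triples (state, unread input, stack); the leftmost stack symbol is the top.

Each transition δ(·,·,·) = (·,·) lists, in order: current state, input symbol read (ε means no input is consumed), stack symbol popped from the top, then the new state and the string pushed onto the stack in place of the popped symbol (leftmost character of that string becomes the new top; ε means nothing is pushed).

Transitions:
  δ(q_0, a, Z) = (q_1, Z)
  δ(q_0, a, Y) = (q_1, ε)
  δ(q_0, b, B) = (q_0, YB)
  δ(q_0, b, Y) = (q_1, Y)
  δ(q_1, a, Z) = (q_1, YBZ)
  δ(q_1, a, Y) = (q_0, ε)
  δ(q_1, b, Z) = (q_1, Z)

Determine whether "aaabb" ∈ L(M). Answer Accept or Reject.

(q_0, aaabb, Z)
  read a, top Z: go to q_1, push Z → (q_1, aabb, Z)
  read a, top Z: go to q_1, push YBZ → (q_1, abb, YBZ)
  read a, top Y: go to q_0, push ε → (q_0, bb, BZ)
  read b, top B: go to q_0, push YB → (q_0, b, YBZ)
  read b, top Y: go to q_1, push Y → (q_1, ε, YBZ)
All input consumed; stack is YBZ, not empty, and no further ε-move applies.

Reject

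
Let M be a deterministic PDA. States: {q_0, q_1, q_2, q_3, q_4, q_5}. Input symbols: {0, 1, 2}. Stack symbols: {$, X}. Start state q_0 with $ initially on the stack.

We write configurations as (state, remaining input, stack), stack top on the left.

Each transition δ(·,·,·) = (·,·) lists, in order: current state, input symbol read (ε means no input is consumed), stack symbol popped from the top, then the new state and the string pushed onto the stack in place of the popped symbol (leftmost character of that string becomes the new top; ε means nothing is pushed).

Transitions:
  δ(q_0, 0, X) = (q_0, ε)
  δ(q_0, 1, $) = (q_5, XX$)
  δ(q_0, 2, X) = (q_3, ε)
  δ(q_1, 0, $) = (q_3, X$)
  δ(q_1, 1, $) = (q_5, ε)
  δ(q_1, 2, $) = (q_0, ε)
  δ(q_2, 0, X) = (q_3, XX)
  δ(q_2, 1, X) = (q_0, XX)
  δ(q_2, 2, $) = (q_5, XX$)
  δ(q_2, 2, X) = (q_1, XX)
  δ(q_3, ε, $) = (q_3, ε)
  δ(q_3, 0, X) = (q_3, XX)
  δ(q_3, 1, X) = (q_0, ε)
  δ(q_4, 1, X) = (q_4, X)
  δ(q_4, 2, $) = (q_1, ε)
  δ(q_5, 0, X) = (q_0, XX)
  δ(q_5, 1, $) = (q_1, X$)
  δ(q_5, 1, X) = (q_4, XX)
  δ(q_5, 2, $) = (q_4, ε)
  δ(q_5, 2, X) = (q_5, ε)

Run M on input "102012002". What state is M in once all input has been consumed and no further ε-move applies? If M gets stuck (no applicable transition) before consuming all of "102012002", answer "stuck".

stuck

(q_0, 102012002, $)
  read 1, top $: go to q_5, push XX$ → (q_5, 02012002, XX$)
  read 0, top X: go to q_0, push XX → (q_0, 2012002, XXX$)
  read 2, top X: go to q_3, push ε → (q_3, 012002, XX$)
  read 0, top X: go to q_3, push XX → (q_3, 12002, XXX$)
  read 1, top X: go to q_0, push ε → (q_0, 2002, XX$)
  read 2, top X: go to q_3, push ε → (q_3, 002, X$)
  read 0, top X: go to q_3, push XX → (q_3, 02, XX$)
  read 0, top X: go to q_3, push XX → (q_3, 2, XXX$)
No transition for (q_3, 2, top X); M blocks with input 2 remaining.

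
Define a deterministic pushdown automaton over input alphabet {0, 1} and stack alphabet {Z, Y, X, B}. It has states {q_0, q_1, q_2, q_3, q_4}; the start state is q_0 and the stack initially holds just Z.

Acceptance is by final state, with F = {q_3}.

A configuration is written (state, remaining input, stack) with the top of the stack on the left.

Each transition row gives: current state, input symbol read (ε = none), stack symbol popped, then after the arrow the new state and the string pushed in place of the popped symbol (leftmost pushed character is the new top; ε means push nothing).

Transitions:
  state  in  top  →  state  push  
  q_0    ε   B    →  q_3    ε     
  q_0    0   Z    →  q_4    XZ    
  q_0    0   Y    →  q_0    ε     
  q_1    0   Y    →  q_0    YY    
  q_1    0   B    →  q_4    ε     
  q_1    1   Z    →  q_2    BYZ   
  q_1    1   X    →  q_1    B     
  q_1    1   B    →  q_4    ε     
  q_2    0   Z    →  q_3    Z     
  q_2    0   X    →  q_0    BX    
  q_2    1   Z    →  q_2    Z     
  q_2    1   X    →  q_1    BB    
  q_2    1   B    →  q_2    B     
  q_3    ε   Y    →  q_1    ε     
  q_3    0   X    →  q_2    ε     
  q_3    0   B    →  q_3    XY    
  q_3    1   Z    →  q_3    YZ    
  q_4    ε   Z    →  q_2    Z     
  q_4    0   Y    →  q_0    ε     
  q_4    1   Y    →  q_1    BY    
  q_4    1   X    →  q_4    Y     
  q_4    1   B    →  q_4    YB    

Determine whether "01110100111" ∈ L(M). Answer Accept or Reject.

Reject

(q_0, 01110100111, Z)
  read 0, top Z: go to q_4, push XZ → (q_4, 1110100111, XZ)
  read 1, top X: go to q_4, push Y → (q_4, 110100111, YZ)
  read 1, top Y: go to q_1, push BY → (q_1, 10100111, BYZ)
  read 1, top B: go to q_4, push ε → (q_4, 0100111, YZ)
  read 0, top Y: go to q_0, push ε → (q_0, 100111, Z)
No transition applies at (q_0, 100111, Z); input not fully consumed.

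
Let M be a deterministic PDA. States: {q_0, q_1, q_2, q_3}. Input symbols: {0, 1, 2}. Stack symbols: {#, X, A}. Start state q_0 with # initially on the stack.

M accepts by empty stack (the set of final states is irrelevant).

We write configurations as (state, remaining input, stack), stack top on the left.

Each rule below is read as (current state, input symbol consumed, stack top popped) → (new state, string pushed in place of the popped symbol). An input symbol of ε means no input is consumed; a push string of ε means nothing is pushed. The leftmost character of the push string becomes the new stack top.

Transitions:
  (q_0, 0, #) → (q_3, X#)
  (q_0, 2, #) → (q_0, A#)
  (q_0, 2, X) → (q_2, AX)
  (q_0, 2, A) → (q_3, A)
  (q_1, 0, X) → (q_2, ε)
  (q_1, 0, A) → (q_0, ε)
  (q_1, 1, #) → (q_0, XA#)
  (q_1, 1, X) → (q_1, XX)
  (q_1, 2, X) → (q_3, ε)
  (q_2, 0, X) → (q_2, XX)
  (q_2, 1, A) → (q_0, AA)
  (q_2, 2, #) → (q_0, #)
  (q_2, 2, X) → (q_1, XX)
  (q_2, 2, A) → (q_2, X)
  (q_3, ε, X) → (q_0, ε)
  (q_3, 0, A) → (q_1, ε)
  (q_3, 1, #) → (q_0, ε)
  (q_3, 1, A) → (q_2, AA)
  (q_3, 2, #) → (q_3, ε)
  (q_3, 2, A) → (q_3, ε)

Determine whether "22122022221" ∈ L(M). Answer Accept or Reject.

(q_0, 22122022221, #)
  read 2, top #: go to q_0, push A# → (q_0, 2122022221, A#)
  read 2, top A: go to q_3, push A → (q_3, 122022221, A#)
  read 1, top A: go to q_2, push AA → (q_2, 22022221, AA#)
  read 2, top A: go to q_2, push X → (q_2, 2022221, XA#)
  read 2, top X: go to q_1, push XX → (q_1, 022221, XXA#)
  read 0, top X: go to q_2, push ε → (q_2, 22221, XA#)
  read 2, top X: go to q_1, push XX → (q_1, 2221, XXA#)
  read 2, top X: go to q_3, push ε → (q_3, 221, XA#)
  ε-move, top X: go to q_0, push ε → (q_0, 221, A#)
  read 2, top A: go to q_3, push A → (q_3, 21, A#)
  read 2, top A: go to q_3, push ε → (q_3, 1, #)
  read 1, top #: go to q_0, push ε → (q_0, ε, ε)
All input consumed and the stack is empty.

Accept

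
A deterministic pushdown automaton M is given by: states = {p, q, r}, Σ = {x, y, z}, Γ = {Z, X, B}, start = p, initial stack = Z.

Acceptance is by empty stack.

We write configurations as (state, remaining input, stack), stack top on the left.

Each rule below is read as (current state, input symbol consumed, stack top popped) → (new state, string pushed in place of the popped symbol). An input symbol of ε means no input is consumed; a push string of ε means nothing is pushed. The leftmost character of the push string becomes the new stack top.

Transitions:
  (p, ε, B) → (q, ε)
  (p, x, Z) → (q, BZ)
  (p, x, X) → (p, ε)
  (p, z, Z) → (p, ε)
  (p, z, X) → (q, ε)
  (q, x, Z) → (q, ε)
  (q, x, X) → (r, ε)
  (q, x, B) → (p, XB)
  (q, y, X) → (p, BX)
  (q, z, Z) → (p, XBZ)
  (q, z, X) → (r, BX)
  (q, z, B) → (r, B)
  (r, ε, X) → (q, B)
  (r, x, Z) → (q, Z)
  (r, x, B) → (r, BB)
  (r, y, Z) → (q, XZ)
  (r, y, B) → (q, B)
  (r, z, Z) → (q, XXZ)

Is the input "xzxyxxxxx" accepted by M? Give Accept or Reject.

(p, xzxyxxxxx, Z) ⊢ (q, zxyxxxxx, BZ) ⊢ (r, xyxxxxx, BZ) ⊢ (r, yxxxxx, BBZ) ⊢ (q, xxxxx, BBZ) ⊢ (p, xxxx, XBBZ) ⊢ (p, xxx, BBZ) ⊢ (q, xxx, BZ) ⊢ (p, xx, XBZ) ⊢ (p, x, BZ) ⊢ (q, x, Z) ⊢ (q, ε, ε)
All input consumed and the stack is empty.

Accept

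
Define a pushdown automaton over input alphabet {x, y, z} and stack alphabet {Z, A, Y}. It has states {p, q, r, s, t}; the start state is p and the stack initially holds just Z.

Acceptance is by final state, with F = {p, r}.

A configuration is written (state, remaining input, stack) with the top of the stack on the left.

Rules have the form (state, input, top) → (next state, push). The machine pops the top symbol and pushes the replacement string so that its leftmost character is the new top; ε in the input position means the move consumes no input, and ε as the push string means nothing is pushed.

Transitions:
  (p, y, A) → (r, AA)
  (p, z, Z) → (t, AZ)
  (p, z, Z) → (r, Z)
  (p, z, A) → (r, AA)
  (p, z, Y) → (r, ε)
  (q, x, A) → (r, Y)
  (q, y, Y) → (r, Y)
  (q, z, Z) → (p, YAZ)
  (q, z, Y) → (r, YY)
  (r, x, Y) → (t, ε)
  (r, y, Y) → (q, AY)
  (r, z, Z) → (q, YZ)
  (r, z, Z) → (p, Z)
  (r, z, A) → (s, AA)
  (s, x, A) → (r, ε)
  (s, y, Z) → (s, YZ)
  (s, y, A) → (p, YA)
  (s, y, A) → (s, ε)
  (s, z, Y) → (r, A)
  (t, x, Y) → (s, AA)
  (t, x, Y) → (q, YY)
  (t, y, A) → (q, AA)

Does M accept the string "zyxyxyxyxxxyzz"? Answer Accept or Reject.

Reject

No computation consumes all input and reaches a final state.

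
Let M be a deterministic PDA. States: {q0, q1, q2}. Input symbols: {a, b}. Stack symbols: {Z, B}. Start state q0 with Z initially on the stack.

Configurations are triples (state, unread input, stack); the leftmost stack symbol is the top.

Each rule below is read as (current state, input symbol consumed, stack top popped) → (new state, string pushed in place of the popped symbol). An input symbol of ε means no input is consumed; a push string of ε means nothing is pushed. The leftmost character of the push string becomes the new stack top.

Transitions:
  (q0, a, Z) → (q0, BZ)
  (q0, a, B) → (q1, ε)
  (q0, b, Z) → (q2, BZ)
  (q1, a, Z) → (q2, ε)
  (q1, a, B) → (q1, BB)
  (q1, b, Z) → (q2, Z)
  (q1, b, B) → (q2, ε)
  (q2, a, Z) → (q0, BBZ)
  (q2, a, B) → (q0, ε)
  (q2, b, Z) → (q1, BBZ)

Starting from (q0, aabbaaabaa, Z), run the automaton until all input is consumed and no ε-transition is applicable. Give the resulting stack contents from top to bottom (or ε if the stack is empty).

(q0, aabbaaabaa, Z)
  read a, top Z: go to q0, push BZ → (q0, abbaaabaa, BZ)
  read a, top B: go to q1, push ε → (q1, bbaaabaa, Z)
  read b, top Z: go to q2, push Z → (q2, baaabaa, Z)
  read b, top Z: go to q1, push BBZ → (q1, aaabaa, BBZ)
  read a, top B: go to q1, push BB → (q1, aabaa, BBBZ)
  read a, top B: go to q1, push BB → (q1, abaa, BBBBZ)
  read a, top B: go to q1, push BB → (q1, baa, BBBBBZ)
  read b, top B: go to q2, push ε → (q2, aa, BBBBZ)
  read a, top B: go to q0, push ε → (q0, a, BBBZ)
  read a, top B: go to q1, push ε → (q1, ε, BBZ)
All input consumed in state q1 with stack BBZ.

BBZ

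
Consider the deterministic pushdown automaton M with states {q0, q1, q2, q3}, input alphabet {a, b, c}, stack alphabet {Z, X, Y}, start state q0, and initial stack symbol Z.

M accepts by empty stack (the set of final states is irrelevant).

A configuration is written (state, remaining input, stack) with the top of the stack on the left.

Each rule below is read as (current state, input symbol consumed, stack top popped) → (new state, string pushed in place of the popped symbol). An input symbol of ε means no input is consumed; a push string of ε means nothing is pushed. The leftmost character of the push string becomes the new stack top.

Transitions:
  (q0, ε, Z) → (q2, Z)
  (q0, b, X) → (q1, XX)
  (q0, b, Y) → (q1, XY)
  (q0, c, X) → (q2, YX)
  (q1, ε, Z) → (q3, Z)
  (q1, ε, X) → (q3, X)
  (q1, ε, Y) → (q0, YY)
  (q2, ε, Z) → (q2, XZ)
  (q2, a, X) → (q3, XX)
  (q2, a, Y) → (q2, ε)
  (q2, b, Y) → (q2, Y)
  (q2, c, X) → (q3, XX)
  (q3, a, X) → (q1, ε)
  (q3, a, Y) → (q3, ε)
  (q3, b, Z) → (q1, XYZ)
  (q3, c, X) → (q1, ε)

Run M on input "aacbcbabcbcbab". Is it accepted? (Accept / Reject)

Reject

(q0, aacbcbabcbcbab, Z)
  ε-move, top Z: go to q2, push Z → (q2, aacbcbabcbcbab, Z)
  ε-move, top Z: go to q2, push XZ → (q2, aacbcbabcbcbab, XZ)
  read a, top X: go to q3, push XX → (q3, acbcbabcbcbab, XXZ)
  read a, top X: go to q1, push ε → (q1, cbcbabcbcbab, XZ)
  ε-move, top X: go to q3, push X → (q3, cbcbabcbcbab, XZ)
  read c, top X: go to q1, push ε → (q1, bcbabcbcbab, Z)
  ε-move, top Z: go to q3, push Z → (q3, bcbabcbcbab, Z)
  read b, top Z: go to q1, push XYZ → (q1, cbabcbcbab, XYZ)
  ε-move, top X: go to q3, push X → (q3, cbabcbcbab, XYZ)
  read c, top X: go to q1, push ε → (q1, babcbcbab, YZ)
  ε-move, top Y: go to q0, push YY → (q0, babcbcbab, YYZ)
  read b, top Y: go to q1, push XY → (q1, abcbcbab, XYYZ)
  ε-move, top X: go to q3, push X → (q3, abcbcbab, XYYZ)
  read a, top X: go to q1, push ε → (q1, bcbcbab, YYZ)
  ε-move, top Y: go to q0, push YY → (q0, bcbcbab, YYYZ)
  read b, top Y: go to q1, push XY → (q1, cbcbab, XYYYZ)
  ε-move, top X: go to q3, push X → (q3, cbcbab, XYYYZ)
  read c, top X: go to q1, push ε → (q1, bcbab, YYYZ)
  ε-move, top Y: go to q0, push YY → (q0, bcbab, YYYYZ)
  read b, top Y: go to q1, push XY → (q1, cbab, XYYYYZ)
  ε-move, top X: go to q3, push X → (q3, cbab, XYYYYZ)
  read c, top X: go to q1, push ε → (q1, bab, YYYYZ)
  ε-move, top Y: go to q0, push YY → (q0, bab, YYYYYZ)
  read b, top Y: go to q1, push XY → (q1, ab, XYYYYYZ)
  ε-move, top X: go to q3, push X → (q3, ab, XYYYYYZ)
  read a, top X: go to q1, push ε → (q1, b, YYYYYZ)
  ε-move, top Y: go to q0, push YY → (q0, b, YYYYYYZ)
  read b, top Y: go to q1, push XY → (q1, ε, XYYYYYYZ)
  ε-move, top X: go to q3, push X → (q3, ε, XYYYYYYZ)
All input consumed; stack is XYYYYYYZ, not empty, and no further ε-move applies.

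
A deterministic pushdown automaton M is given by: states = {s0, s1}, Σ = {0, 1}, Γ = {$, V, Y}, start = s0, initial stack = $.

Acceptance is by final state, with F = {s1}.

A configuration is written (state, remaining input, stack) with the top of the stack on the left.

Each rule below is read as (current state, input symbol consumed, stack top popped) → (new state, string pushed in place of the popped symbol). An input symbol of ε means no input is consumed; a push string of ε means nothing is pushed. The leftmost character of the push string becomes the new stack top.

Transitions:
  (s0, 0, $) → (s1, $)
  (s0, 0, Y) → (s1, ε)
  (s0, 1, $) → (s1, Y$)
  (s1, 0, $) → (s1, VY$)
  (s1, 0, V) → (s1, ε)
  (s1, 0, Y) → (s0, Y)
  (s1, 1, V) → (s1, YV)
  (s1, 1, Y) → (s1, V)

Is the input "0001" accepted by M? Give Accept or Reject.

Accept

(s0, 0001, $)
  read 0, top $: go to s1, push $ → (s1, 001, $)
  read 0, top $: go to s1, push VY$ → (s1, 01, VY$)
  read 0, top V: go to s1, push ε → (s1, 1, Y$)
  read 1, top Y: go to s1, push V → (s1, ε, V$)
All input consumed; state s1 ∈ F.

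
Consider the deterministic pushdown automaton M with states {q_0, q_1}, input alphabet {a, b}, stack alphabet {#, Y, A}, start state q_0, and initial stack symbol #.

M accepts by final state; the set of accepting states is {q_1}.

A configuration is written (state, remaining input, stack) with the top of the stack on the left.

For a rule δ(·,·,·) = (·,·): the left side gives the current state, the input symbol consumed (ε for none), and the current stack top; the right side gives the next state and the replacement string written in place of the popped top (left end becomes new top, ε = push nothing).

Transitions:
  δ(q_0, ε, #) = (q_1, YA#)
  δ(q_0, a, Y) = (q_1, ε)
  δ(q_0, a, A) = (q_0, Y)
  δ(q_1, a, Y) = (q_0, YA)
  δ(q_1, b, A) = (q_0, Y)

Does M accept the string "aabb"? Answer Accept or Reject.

Reject

(q_0, aabb, #)
  ε-move, top #: go to q_1, push YA# → (q_1, aabb, YA#)
  read a, top Y: go to q_0, push YA → (q_0, abb, YAA#)
  read a, top Y: go to q_1, push ε → (q_1, bb, AA#)
  read b, top A: go to q_0, push Y → (q_0, b, YA#)
No transition applies at (q_0, b, YA#); input not fully consumed.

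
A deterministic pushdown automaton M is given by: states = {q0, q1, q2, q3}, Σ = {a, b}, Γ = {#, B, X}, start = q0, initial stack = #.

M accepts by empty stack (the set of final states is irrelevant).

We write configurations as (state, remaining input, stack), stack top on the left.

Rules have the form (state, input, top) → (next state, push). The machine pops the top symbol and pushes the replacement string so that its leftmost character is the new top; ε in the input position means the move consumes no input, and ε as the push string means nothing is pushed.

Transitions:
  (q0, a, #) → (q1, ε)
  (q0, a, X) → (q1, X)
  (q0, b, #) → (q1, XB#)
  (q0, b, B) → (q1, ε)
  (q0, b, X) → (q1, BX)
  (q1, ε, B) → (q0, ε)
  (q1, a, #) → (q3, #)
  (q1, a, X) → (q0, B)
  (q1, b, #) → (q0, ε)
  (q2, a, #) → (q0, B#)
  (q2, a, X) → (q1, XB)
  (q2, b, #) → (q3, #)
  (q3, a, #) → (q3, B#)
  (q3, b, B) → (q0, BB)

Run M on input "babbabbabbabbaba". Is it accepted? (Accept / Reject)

Accept

(q0, babbabbabbabbaba, #)
  read b, top #: go to q1, push XB# → (q1, abbabbabbabbaba, XB#)
  read a, top X: go to q0, push B → (q0, bbabbabbabbaba, BB#)
  read b, top B: go to q1, push ε → (q1, babbabbabbaba, B#)
  ε-move, top B: go to q0, push ε → (q0, babbabbabbaba, #)
  read b, top #: go to q1, push XB# → (q1, abbabbabbaba, XB#)
  read a, top X: go to q0, push B → (q0, bbabbabbaba, BB#)
  read b, top B: go to q1, push ε → (q1, babbabbaba, B#)
  ε-move, top B: go to q0, push ε → (q0, babbabbaba, #)
  read b, top #: go to q1, push XB# → (q1, abbabbaba, XB#)
  read a, top X: go to q0, push B → (q0, bbabbaba, BB#)
  read b, top B: go to q1, push ε → (q1, babbaba, B#)
  ε-move, top B: go to q0, push ε → (q0, babbaba, #)
  read b, top #: go to q1, push XB# → (q1, abbaba, XB#)
  read a, top X: go to q0, push B → (q0, bbaba, BB#)
  read b, top B: go to q1, push ε → (q1, baba, B#)
  ε-move, top B: go to q0, push ε → (q0, baba, #)
  read b, top #: go to q1, push XB# → (q1, aba, XB#)
  read a, top X: go to q0, push B → (q0, ba, BB#)
  read b, top B: go to q1, push ε → (q1, a, B#)
  ε-move, top B: go to q0, push ε → (q0, a, #)
  read a, top #: go to q1, push ε → (q1, ε, ε)
All input consumed and the stack is empty.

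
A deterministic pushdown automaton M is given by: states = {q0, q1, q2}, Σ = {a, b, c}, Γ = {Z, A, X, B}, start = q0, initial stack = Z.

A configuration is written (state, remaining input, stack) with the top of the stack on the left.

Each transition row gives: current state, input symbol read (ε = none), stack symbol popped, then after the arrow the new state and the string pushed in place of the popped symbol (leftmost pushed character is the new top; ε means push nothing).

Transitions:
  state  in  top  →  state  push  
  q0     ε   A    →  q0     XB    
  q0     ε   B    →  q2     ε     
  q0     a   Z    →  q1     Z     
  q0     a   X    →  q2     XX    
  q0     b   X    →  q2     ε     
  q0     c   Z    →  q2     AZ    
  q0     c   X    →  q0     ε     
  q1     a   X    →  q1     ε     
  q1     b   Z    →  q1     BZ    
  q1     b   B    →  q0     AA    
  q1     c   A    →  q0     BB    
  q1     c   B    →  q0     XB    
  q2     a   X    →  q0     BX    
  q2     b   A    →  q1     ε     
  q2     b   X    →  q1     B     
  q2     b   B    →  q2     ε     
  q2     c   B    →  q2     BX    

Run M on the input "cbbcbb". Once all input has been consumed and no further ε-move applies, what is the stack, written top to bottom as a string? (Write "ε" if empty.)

(q0, cbbcbb, Z)
  read c, top Z: go to q2, push AZ → (q2, bbcbb, AZ)
  read b, top A: go to q1, push ε → (q1, bcbb, Z)
  read b, top Z: go to q1, push BZ → (q1, cbb, BZ)
  read c, top B: go to q0, push XB → (q0, bb, XBZ)
  read b, top X: go to q2, push ε → (q2, b, BZ)
  read b, top B: go to q2, push ε → (q2, ε, Z)
All input consumed in state q2 with stack Z.

Z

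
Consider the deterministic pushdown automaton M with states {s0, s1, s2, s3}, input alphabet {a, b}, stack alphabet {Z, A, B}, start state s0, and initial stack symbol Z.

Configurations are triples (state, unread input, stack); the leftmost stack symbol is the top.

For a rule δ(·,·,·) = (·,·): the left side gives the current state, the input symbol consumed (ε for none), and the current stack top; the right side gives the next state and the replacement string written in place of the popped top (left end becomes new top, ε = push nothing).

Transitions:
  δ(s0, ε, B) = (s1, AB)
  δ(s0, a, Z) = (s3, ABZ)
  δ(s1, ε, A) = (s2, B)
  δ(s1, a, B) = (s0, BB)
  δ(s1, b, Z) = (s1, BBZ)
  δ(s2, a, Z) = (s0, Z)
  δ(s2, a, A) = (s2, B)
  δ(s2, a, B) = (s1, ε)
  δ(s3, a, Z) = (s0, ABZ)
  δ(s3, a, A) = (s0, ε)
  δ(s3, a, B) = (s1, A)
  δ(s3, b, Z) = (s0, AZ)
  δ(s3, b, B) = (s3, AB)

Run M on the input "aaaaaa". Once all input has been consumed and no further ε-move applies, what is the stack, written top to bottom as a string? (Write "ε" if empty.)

(s0, aaaaaa, Z)
  read a, top Z: go to s3, push ABZ → (s3, aaaaa, ABZ)
  read a, top A: go to s0, push ε → (s0, aaaa, BZ)
  ε-move, top B: go to s1, push AB → (s1, aaaa, ABZ)
  ε-move, top A: go to s2, push B → (s2, aaaa, BBZ)
  read a, top B: go to s1, push ε → (s1, aaa, BZ)
  read a, top B: go to s0, push BB → (s0, aa, BBZ)
  ε-move, top B: go to s1, push AB → (s1, aa, ABBZ)
  ε-move, top A: go to s2, push B → (s2, aa, BBBZ)
  read a, top B: go to s1, push ε → (s1, a, BBZ)
  read a, top B: go to s0, push BB → (s0, ε, BBBZ)
  ε-move, top B: go to s1, push AB → (s1, ε, ABBBZ)
  ε-move, top A: go to s2, push B → (s2, ε, BBBBZ)
All input consumed in state s2 with stack BBBBZ.

BBBBZ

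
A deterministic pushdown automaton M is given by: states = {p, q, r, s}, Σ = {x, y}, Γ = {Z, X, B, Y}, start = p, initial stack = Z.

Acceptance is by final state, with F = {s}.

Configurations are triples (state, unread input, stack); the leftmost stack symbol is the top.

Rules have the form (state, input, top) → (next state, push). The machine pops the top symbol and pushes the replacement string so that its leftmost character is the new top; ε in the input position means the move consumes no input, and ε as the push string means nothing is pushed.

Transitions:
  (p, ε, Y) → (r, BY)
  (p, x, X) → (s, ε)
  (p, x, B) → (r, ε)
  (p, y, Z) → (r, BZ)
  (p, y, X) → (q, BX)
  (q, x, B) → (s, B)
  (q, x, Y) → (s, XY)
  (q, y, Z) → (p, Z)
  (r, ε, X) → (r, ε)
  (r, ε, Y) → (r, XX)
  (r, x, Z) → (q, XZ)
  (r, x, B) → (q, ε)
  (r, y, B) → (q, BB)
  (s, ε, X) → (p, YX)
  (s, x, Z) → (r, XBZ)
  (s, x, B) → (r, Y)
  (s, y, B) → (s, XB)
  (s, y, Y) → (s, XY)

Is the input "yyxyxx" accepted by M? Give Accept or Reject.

Accept

(p, yyxyxx, Z)
  read y, top Z: go to r, push BZ → (r, yxyxx, BZ)
  read y, top B: go to q, push BB → (q, xyxx, BBZ)
  read x, top B: go to s, push B → (s, yxx, BBZ)
  read y, top B: go to s, push XB → (s, xx, XBBZ)
  ε-move, top X: go to p, push YX → (p, xx, YXBBZ)
  ε-move, top Y: go to r, push BY → (r, xx, BYXBBZ)
  read x, top B: go to q, push ε → (q, x, YXBBZ)
  read x, top Y: go to s, push XY → (s, ε, XYXBBZ)
All input consumed; state s ∈ F.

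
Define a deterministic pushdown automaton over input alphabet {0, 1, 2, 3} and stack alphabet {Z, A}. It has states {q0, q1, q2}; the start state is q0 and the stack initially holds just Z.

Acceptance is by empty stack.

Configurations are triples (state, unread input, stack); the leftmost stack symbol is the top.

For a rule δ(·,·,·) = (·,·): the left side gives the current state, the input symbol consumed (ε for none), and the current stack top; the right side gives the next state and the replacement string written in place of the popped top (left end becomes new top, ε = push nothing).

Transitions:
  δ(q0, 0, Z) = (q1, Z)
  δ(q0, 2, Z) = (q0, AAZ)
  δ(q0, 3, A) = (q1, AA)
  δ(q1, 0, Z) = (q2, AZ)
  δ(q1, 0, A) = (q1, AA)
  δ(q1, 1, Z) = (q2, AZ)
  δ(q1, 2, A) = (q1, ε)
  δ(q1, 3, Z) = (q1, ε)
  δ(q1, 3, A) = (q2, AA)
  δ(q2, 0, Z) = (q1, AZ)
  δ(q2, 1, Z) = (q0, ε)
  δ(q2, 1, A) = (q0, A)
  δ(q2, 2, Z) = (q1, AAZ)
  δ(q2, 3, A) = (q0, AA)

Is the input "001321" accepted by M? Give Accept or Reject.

Reject

(q0, 001321, Z)
  read 0, top Z: go to q1, push Z → (q1, 01321, Z)
  read 0, top Z: go to q2, push AZ → (q2, 1321, AZ)
  read 1, top A: go to q0, push A → (q0, 321, AZ)
  read 3, top A: go to q1, push AA → (q1, 21, AAZ)
  read 2, top A: go to q1, push ε → (q1, 1, AZ)
No transition applies at (q1, 1, AZ); input not fully consumed.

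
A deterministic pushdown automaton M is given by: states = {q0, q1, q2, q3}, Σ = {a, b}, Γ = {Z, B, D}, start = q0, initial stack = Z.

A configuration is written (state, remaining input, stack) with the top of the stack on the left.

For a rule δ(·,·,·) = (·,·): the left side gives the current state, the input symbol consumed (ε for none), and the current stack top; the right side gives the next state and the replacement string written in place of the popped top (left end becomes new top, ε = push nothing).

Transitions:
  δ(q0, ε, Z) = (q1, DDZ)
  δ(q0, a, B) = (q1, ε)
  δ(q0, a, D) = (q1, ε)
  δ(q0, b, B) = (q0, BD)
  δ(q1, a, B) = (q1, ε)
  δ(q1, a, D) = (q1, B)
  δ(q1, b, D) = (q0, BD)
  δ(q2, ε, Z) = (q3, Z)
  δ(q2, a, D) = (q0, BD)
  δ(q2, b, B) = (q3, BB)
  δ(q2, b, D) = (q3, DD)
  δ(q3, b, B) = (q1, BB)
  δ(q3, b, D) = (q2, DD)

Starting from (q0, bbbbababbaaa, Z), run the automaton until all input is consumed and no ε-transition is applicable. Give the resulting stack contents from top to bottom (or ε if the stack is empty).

(q0, bbbbababbaaa, Z)
  ε-move, top Z: go to q1, push DDZ → (q1, bbbbababbaaa, DDZ)
  read b, top D: go to q0, push BD → (q0, bbbababbaaa, BDDZ)
  read b, top B: go to q0, push BD → (q0, bbababbaaa, BDDDZ)
  read b, top B: go to q0, push BD → (q0, bababbaaa, BDDDDZ)
  read b, top B: go to q0, push BD → (q0, ababbaaa, BDDDDDZ)
  read a, top B: go to q1, push ε → (q1, babbaaa, DDDDDZ)
  read b, top D: go to q0, push BD → (q0, abbaaa, BDDDDDZ)
  read a, top B: go to q1, push ε → (q1, bbaaa, DDDDDZ)
  read b, top D: go to q0, push BD → (q0, baaa, BDDDDDZ)
  read b, top B: go to q0, push BD → (q0, aaa, BDDDDDDZ)
  read a, top B: go to q1, push ε → (q1, aa, DDDDDDZ)
  read a, top D: go to q1, push B → (q1, a, BDDDDDZ)
  read a, top B: go to q1, push ε → (q1, ε, DDDDDZ)
All input consumed in state q1 with stack DDDDDZ.

DDDDDZ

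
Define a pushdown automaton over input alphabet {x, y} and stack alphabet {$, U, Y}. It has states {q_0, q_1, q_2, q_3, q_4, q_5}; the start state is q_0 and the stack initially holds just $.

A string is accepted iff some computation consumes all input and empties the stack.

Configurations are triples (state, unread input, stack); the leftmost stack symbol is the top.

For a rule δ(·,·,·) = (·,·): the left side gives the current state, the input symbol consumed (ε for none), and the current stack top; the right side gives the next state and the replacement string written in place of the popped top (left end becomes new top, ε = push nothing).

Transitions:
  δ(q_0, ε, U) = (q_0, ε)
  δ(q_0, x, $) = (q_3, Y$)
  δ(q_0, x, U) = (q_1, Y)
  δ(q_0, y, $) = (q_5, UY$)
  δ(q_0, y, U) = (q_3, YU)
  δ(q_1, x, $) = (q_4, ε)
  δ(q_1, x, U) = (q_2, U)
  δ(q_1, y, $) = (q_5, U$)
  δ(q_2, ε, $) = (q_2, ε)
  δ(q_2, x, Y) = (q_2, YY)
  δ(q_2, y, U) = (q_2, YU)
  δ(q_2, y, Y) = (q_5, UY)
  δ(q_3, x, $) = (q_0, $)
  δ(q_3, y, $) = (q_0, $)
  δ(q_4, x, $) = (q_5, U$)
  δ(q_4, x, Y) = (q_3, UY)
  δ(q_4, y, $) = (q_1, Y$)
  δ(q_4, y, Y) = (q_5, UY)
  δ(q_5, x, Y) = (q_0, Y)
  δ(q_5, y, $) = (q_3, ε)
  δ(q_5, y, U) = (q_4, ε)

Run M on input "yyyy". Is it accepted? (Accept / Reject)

Reject

No computation consumes all input and empties the stack.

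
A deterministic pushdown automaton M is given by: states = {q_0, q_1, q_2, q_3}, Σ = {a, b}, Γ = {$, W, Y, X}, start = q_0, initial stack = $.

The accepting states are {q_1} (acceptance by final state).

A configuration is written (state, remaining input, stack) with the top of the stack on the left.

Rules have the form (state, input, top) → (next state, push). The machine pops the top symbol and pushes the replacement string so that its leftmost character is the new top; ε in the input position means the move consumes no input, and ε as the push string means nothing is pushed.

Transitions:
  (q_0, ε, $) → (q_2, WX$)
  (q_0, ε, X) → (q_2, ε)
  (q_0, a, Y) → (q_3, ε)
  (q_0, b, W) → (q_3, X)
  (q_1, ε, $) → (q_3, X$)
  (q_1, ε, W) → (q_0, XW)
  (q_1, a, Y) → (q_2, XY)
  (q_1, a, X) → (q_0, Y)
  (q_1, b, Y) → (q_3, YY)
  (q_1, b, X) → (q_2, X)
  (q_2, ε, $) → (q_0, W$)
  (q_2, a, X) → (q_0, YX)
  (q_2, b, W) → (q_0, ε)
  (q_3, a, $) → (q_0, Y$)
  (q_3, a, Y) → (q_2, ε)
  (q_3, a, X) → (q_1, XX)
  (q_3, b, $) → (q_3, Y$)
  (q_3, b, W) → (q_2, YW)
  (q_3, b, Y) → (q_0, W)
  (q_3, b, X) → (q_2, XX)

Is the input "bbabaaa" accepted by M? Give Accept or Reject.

Accept

(q_0, bbabaaa, $)
  ε-move, top $: go to q_2, push WX$ → (q_2, bbabaaa, WX$)
  read b, top W: go to q_0, push ε → (q_0, babaaa, X$)
  ε-move, top X: go to q_2, push ε → (q_2, babaaa, $)
  ε-move, top $: go to q_0, push W$ → (q_0, babaaa, W$)
  read b, top W: go to q_3, push X → (q_3, abaaa, X$)
  read a, top X: go to q_1, push XX → (q_1, baaa, XX$)
  read b, top X: go to q_2, push X → (q_2, aaa, XX$)
  read a, top X: go to q_0, push YX → (q_0, aa, YXX$)
  read a, top Y: go to q_3, push ε → (q_3, a, XX$)
  read a, top X: go to q_1, push XX → (q_1, ε, XXX$)
All input consumed; state q_1 ∈ F.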